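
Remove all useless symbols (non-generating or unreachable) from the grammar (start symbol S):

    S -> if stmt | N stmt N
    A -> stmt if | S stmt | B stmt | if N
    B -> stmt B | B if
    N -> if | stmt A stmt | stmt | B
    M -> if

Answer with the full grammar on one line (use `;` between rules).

Generating nonterminals: {A, M, N, S}.
Reachable from S after that: {A, N, S}.
Removed useless symbols: {B, M} and every production mentioning them.

S -> if stmt | N stmt N; A -> stmt if | S stmt | if N; N -> if | stmt A stmt | stmt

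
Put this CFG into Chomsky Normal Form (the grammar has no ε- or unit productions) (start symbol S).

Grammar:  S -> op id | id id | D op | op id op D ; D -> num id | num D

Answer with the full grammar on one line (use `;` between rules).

Introduce a nonterminal for each terminal appearing in a rule of length ≥ 2: X1 → op, X2 → id, X3 → num.
Binarize each right-hand side of length ≥ 3 by chaining fresh nonterminals (Y1, Y2, …): affected rules were S → X1 X2 X1 D.

S -> X1 X2 | X2 X2 | D X1 | X1 Y1; D -> X3 X2 | X3 D; X1 -> op; X2 -> id; X3 -> num; Y1 -> X2 Y2; Y2 -> X1 D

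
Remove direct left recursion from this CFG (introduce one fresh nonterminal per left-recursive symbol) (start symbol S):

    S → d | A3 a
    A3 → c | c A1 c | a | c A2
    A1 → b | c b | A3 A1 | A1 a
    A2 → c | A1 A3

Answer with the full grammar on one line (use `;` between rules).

Directly left-recursive nonterminal: A1.
For A1: α = {a}, β = {b, c b, A3 A1}. Rewrite as A1 → β A1' and A1' → α A1' | ε.

S → d | A3 a; A3 → c | c A1 c | a | c A2; A1 → b A1' | c b A1' | A3 A1 A1'; A2 → c | A1 A3; A1' → a A1' | ε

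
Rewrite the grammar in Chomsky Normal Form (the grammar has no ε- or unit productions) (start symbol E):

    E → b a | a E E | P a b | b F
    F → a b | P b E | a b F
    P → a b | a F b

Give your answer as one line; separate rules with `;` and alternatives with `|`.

E → X1 X2 | X2 Y1 | P Y2 | X1 F; F → X2 X1 | P Y3 | X2 Y4; P → X2 X1 | X2 Y5; X1 → b; X2 → a; Y1 → E E; Y2 → X2 X1; Y3 → X1 E; Y4 → X1 F; Y5 → F X1

Introduce a nonterminal for each terminal appearing in a rule of length ≥ 2: X1 → b, X2 → a.
Binarize each right-hand side of length ≥ 3 by chaining fresh nonterminals (Y1, Y2, …): affected rules were E → X2 E E; E → P X2 X1; F → P X1 E; F → X2 X1 F.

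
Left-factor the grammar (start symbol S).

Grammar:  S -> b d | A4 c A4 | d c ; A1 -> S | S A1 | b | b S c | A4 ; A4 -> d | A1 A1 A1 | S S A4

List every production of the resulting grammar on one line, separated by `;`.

S -> b d | A4 c A4 | d c; A1 -> A4 | S A1' | b A1''; A4 -> d | A1 A1 A1 | S S A4; A1' -> ε | A1; A1'' -> ε | S c

A1 has alternatives sharing prefix 'S': factor to A1 → S A1' with A1' → ε | A1.
A1 has alternatives sharing prefix 'b': factor to A1 → b A1'' with A1'' → ε | S c.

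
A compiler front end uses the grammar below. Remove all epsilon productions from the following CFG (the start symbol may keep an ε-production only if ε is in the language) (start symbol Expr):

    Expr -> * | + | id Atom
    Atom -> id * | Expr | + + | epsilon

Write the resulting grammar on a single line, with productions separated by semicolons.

Nullable set = {Atom}.
ε ∉ L(G), so no ε-production is kept.
For each production, add variants omitting each subset of nullable occurrences: Expr → id Atom gives id Atom | id.

Expr -> * | + | id Atom | id; Atom -> id * | Expr | + +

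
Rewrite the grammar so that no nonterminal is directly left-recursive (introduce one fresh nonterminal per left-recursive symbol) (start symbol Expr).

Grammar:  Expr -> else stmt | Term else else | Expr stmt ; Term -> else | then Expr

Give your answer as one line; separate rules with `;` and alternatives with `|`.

Directly left-recursive nonterminal: Expr.
For Expr: α = {stmt}, β = {else stmt, Term else else}. Rewrite as Expr → β Expr1 and Expr1 → α Expr1 | ε.

Expr -> else stmt Expr1 | Term else else Expr1; Term -> else | then Expr; Expr1 -> stmt Expr1 | ε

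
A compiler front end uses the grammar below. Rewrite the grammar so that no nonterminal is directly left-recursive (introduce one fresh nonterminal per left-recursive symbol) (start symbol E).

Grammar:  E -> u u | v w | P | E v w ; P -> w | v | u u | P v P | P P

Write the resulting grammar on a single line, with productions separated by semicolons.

E -> u u E' | v w E' | P E'; P -> w P' | v P' | u u P'; E' -> v w E' | ε; P' -> v P P' | P P' | ε

E, P are directly left-recursive.
For E: α = {v w}, β = {u u, v w, P}. Rewrite as E → β E' and E' → α E' | ε.
For P: α = {v P, P}, β = {w, v, u u}. Rewrite as P → β P' and P' → α P' | ε.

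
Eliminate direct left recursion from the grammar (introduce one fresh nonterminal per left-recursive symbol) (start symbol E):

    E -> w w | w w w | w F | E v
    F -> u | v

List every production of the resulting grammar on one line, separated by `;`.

E -> w w E' | w w w E' | w F E'; F -> u | v; E' -> v E' | ε

E is directly left-recursive.
For E: α = {v}, β = {w w, w w w, w F}. Rewrite as E → β E' and E' → α E' | ε.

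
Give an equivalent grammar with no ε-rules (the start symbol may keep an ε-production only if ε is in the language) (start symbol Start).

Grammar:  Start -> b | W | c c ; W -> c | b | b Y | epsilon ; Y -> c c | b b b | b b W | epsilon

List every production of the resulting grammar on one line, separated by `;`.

The nullable symbols are {Start, W, Y}.
ε ∈ L(G) since Start is nullable, so keep Start → ε.
For each production, add variants omitting each subset of nullable occurrences: Y → b b W gives b b W | b b.

Start -> b | W | c c | epsilon; W -> c | b | b Y; Y -> c c | b b b | b b W | b b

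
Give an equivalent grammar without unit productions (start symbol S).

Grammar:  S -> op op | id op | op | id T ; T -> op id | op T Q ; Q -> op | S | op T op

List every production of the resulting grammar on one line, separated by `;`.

Unit pairs: Q ⇒* {S}.
For each unit pair (A, B), copy every non-unit production of B to A, then drop all unit productions.

S -> op op | id op | op | id T; T -> op id | op T Q; Q -> op op | id op | op | id T | op T op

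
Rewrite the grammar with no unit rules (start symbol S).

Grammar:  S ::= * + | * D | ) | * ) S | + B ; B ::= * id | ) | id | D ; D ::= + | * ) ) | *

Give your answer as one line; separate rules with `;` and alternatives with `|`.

S ::= * + | * D | ) | * ) S | + B; B ::= * id | ) | id | + | * ) ) | *; D ::= + | * ) ) | *

Unit pairs: B ⇒* {D}.
For each unit pair (A, B), copy every non-unit production of B to A, then drop all unit productions.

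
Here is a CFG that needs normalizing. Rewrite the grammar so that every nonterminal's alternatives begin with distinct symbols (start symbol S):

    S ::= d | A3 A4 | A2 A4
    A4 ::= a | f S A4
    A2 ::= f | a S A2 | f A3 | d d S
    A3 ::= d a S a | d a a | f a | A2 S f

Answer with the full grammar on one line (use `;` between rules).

A2 has alternatives sharing prefix 'f': factor to A2 → f A2' with A2' → ε | A3.
A3 has alternatives sharing prefix 'd a': factor to A3 → d a A3' with A3' → S a | a.

S ::= d | A3 A4 | A2 A4; A4 ::= a | f S A4; A2 ::= a S A2 | d d S | f A2'; A3 ::= f a | A2 S f | d a A3'; A2' ::= eps | A3; A3' ::= S a | a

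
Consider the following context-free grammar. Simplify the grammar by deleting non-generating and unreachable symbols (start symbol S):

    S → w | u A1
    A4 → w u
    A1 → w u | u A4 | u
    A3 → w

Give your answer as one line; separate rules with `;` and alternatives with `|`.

S → w | u A1; A4 → w u; A1 → w u | u A4 | u

Generating nonterminals: {A1, A3, A4, S}.
Reachable from S after that: {A1, A4, S}.
Removed useless symbols: {A3} and every production mentioning them.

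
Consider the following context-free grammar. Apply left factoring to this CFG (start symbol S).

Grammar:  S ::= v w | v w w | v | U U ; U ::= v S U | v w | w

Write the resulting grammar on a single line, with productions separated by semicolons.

S has alternatives sharing prefix 'v': factor to S → v S' with S' → w | w w | ε.
U has alternatives sharing prefix 'v': factor to U → v U' with U' → S U | w.
S' has alternatives sharing prefix 'w': factor to S' → w S'' with S'' → ε | w.

S ::= U U | v S'; U ::= w | v U'; S' ::= epsilon | w S''; U' ::= S U | w; S'' ::= epsilon | w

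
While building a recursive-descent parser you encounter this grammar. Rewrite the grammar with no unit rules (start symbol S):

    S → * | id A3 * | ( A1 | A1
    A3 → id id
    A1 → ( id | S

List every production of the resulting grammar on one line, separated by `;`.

S → ( id | * | id A3 * | ( A1; A3 → id id; A1 → ( id | * | id A3 * | ( A1

Unit pairs: A1 ⇒* {S}; S ⇒* {A1}.
Replace each nonterminal's rules with the union of the non-unit rules of every nonterminal it unit-derives.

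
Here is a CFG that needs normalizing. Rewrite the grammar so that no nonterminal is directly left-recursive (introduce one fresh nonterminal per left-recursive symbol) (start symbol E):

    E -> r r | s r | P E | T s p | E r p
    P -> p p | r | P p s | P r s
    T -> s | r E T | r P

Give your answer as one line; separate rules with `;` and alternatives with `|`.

E -> r r E' | s r E' | P E E' | T s p E'; P -> p p P' | r P'; T -> s | r E T | r P; E' -> r p E' | ε; P' -> p s P' | r s P' | ε

Left recursion appears on E, P.
For E: α = {r p}, β = {r r, s r, P E, T s p}. Rewrite as E → β E' and E' → α E' | ε.
For P: α = {p s, r s}, β = {p p, r}. Rewrite as P → β P' and P' → α P' | ε.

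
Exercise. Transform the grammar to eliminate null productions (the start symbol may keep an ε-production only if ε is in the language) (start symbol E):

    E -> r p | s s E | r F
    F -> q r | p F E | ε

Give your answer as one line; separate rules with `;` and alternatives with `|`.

E -> r p | s s E | r F | r; F -> q r | p F E | p E

The nullable symbols are {F}.
ε ∉ L(G), so no ε-production is kept.
Add the nullable-subset variants: E → r F gives r F | r. F → p F E gives p F E | p E.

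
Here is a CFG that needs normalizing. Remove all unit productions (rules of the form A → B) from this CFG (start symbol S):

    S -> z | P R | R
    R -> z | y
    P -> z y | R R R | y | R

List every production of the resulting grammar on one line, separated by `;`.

Unit pairs: P ⇒* {R}; S ⇒* {R}.
Replace each nonterminal's rules with the union of the non-unit rules of every nonterminal it unit-derives.

S -> z | P R | y; R -> z | y; P -> z y | R R R | y | z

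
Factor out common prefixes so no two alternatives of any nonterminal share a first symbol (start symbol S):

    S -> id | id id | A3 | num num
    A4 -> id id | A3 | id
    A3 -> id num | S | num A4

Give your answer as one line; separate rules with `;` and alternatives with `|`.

S has alternatives sharing prefix 'id': factor to S → id S' with S' → ε | id.
A4 has alternatives sharing prefix 'id': factor to A4 → id A4' with A4' → id | ε.

S -> A3 | num num | id S'; A4 -> A3 | id A4'; A3 -> id num | S | num A4; S' -> epsilon | id; A4' -> id | epsilon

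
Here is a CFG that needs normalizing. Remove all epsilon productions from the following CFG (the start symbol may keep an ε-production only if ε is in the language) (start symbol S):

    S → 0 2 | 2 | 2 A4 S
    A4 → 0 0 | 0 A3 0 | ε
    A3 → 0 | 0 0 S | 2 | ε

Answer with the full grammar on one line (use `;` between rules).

S → 0 2 | 2 | 2 A4 S | 2 S; A4 → 0 0 | 0 A3 0; A3 → 0 | 0 0 S | 2

Nullable nonterminals: {A3, A4}.
ε ∉ L(G), so no ε-production is kept.
Expand every rule over subsets of its nullable positions: S → 2 A4 S gives 2 A4 S | 2 S.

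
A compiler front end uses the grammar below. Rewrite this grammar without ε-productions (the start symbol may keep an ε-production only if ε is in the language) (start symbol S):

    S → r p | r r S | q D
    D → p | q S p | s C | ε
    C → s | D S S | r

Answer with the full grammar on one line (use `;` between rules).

Nullable nonterminals: {D}.
ε ∉ L(G), so no ε-production is kept.
Expand every rule over subsets of its nullable positions: S → q D gives q D | q. C → D S S gives D S S | S S.

S → r p | r r S | q D | q; D → p | q S p | s C; C → s | D S S | S S | r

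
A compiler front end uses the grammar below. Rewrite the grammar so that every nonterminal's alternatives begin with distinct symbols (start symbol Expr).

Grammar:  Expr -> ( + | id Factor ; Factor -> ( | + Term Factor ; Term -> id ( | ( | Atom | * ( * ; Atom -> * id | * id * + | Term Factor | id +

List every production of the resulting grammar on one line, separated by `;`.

Atom has alternatives sharing prefix '* id': factor to Atom → * id Atom1 with Atom1 → ε | * +.

Expr -> ( + | id Factor; Factor -> ( | + Term Factor; Term -> id ( | ( | Atom | * ( *; Atom -> Term Factor | id + | * id Atom1; Atom1 -> ε | * +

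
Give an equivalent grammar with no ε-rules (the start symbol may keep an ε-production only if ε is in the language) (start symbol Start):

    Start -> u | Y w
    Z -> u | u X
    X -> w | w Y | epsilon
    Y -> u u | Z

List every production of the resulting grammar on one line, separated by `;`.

Start -> u | Y w; Z -> u | u X; X -> w | w Y; Y -> u u | Z

The nullable symbols are {X}.
ε ∉ L(G), so no ε-production is kept.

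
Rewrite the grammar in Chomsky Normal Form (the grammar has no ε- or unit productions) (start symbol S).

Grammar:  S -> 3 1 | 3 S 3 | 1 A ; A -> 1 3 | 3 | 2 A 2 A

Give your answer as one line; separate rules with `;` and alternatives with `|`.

Introduce a nonterminal for each terminal appearing in a rule of length ≥ 2: X1 → 3, X2 → 1, X3 → 2.
Binarize each right-hand side of length ≥ 3 by chaining fresh nonterminals (Y1, Y2, …): affected rules were S → X1 S X1; A → X3 A X3 A.

S -> X1 X2 | X1 Y1 | X2 A; A -> X2 X1 | 3 | X3 Y2; X1 -> 3; X2 -> 1; X3 -> 2; Y1 -> S X1; Y2 -> A Y3; Y3 -> X3 A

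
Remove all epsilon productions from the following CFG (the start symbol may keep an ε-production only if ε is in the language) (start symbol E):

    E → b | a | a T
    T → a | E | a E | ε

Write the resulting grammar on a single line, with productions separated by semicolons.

The nullable symbols are {T}.
ε ∉ L(G), so no ε-production is kept.

E → b | a | a T; T → a | E | a E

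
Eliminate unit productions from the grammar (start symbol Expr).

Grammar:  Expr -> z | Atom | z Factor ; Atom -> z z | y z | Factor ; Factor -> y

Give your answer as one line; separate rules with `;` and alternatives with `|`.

Unit pairs: Atom ⇒* {Factor}; Expr ⇒* {Atom, Factor}.
For every A with A ⇒* B via unit rules, add B's non-unit alternatives to A; then delete every rule of the form X → Y.

Expr -> z z | y z | y | z | z Factor; Atom -> z z | y z | y; Factor -> y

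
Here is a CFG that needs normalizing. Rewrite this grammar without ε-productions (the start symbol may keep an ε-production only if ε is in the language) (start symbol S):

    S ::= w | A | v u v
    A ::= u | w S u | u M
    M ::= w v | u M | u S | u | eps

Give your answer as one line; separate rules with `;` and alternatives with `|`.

S ::= w | A | v u v; A ::= u | w S u | u M; M ::= w v | u M | u | u S

The nullable symbols are {M}.
ε ∉ L(G), so no ε-production is kept.
Add the nullable-subset variants: M → u M gives u M | u.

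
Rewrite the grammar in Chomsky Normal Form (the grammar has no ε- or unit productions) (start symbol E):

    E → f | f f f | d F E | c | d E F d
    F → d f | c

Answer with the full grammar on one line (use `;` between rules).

E → f | X1 Y1 | X2 Y2 | c | X2 Y3; F → X2 X1 | c; X1 → f; X2 → d; Y1 → X1 X1; Y2 → F E; Y3 → E Y4; Y4 → F X2

Introduce a nonterminal for each terminal appearing in a rule of length ≥ 2: X1 → f, X2 → d.
Binarize each right-hand side of length ≥ 3 by chaining fresh nonterminals (Y1, Y2, …): affected rules were E → X1 X1 X1; E → X2 F E; E → X2 E F X2.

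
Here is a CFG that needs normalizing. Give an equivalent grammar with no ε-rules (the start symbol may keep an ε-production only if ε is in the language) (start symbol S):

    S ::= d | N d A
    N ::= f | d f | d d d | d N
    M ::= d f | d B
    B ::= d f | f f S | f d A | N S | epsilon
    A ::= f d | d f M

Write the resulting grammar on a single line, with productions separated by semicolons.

Nullable set = {B}.
ε ∉ L(G), so no ε-production is kept.
Expand every rule over subsets of its nullable positions: M → d B gives d B | d.

S ::= d | N d A; N ::= f | d f | d d d | d N; M ::= d f | d B | d; B ::= d f | f f S | f d A | N S; A ::= f d | d f M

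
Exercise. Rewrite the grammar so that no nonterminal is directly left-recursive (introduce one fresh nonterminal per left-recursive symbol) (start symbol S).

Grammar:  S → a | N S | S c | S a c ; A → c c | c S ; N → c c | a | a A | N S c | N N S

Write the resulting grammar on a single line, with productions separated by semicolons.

S → a S' | N S S'; A → c c | c S; N → c c N' | a N' | a A N'; S' → c S' | a c S' | ε; N' → S c N' | N S N' | ε

Left recursion appears on S, N.
For S: α = {c, a c}, β = {a, N S}. Rewrite as S → β S' and S' → α S' | ε.
For N: α = {S c, N S}, β = {c c, a, a A}. Rewrite as N → β N' and N' → α N' | ε.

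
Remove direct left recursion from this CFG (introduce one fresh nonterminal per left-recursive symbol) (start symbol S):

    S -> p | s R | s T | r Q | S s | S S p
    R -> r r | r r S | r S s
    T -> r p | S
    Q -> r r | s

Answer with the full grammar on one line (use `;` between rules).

Left recursion appears on S.
For S: α = {s, S p}, β = {p, s R, s T, r Q}. Rewrite as S → β S' and S' → α S' | ε.

S -> p S' | s R S' | s T S' | r Q S'; R -> r r | r r S | r S s; T -> r p | S; Q -> r r | s; S' -> s S' | S p S' | ε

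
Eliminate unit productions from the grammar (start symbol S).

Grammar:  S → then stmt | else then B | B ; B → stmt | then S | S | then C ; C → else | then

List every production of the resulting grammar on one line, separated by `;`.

S → stmt | then S | then C | then stmt | else then B; B → stmt | then S | then C | then stmt | else then B; C → else | then

Unit pairs: B ⇒* {S}; S ⇒* {B}.
Replace each nonterminal's rules with the union of the non-unit rules of every nonterminal it unit-derives.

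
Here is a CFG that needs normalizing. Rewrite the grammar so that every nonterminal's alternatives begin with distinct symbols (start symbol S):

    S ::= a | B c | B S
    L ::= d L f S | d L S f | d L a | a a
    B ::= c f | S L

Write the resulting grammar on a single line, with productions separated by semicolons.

S ::= a | B S'; L ::= a a | d L L'; B ::= c f | S L; S' ::= c | S; L' ::= f S | S f | a

S has alternatives sharing prefix 'B': factor to S → B S' with S' → c | S.
L has alternatives sharing prefix 'd L': factor to L → d L L' with L' → f S | S f | a.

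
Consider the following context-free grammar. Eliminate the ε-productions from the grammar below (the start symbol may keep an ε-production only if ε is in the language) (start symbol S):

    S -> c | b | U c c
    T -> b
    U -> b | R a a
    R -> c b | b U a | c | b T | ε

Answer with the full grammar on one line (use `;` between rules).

Nullable set = {R}.
ε ∉ L(G), so no ε-production is kept.
Expand every rule over subsets of its nullable positions: U → R a a gives R a a | a a.

S -> c | b | U c c; T -> b; U -> b | R a a | a a; R -> c b | b U a | c | b T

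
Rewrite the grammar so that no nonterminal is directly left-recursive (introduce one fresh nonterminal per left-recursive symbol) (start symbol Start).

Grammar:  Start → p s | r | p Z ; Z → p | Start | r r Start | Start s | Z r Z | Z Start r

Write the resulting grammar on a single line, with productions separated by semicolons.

Left recursion appears on Z.
For Z: α = {r Z, Start r}, β = {p, Start, r r Start, Start s}. Rewrite as Z → β Z1 and Z1 → α Z1 | ε.

Start → p s | r | p Z; Z → p Z1 | Start Z1 | r r Start Z1 | Start s Z1; Z1 → r Z Z1 | Start r Z1 | ε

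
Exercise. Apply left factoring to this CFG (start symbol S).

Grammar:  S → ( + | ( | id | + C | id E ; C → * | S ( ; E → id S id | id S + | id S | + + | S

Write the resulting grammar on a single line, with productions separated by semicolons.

S has alternatives sharing prefix '(': factor to S → ( S' with S' → + | ε.
S has alternatives sharing prefix 'id': factor to S → id S'' with S'' → ε | E.
E has alternatives sharing prefix 'id S': factor to E → id S E' with E' → id | + | ε.

S → + C | ( S' | id S''; C → * | S (; E → + + | S | id S E'; S' → + | ε; S'' → ε | E; E' → id | + | ε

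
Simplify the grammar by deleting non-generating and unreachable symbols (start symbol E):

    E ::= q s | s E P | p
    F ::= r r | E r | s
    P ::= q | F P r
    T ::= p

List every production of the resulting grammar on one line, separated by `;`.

E ::= q s | s E P | p; F ::= r r | E r | s; P ::= q | F P r

Generating nonterminals: {E, F, P, T}.
Reachable from E after that: {E, F, P}.
Removed useless symbols: {T} and every production mentioning them.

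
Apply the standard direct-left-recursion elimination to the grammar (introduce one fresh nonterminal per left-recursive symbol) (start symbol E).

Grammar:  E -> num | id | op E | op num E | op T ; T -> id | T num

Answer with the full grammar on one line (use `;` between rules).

E -> num | id | op E | op num E | op T; T -> id T'; T' -> num T' | ε

Left recursion appears on T.
For T: α = {num}, β = {id}. Rewrite as T → β T' and T' → α T' | ε.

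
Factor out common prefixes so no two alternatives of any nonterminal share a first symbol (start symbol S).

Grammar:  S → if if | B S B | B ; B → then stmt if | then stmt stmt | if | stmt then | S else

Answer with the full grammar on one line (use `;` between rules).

S → if if | B S'; B → if | stmt then | S else | then stmt B'; S' → S B | ε; B' → if | stmt

S has alternatives sharing prefix 'B': factor to S → B S' with S' → S B | ε.
B has alternatives sharing prefix 'then stmt': factor to B → then stmt B' with B' → if | stmt.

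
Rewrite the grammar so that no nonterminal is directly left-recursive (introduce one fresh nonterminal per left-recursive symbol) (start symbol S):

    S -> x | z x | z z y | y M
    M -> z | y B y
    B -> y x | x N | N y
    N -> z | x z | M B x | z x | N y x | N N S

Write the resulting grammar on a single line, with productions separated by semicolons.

S -> x | z x | z z y | y M; M -> z | y B y; B -> y x | x N | N y; N -> z N' | x z N' | M B x N' | z x N'; N' -> y x N' | N S N' | epsilon

Directly left-recursive nonterminal: N.
For N: α = {y x, N S}, β = {z, x z, M B x, z x}. Rewrite as N → β N' and N' → α N' | ε.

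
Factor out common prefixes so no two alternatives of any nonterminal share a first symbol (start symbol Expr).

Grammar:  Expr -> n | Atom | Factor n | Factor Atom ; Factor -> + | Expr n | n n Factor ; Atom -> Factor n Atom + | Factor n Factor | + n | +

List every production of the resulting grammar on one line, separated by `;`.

Expr -> n | Atom | Factor Expr1; Factor -> + | Expr n | n n Factor; Atom -> Factor n Atom1 | + Atom2; Expr1 -> n | Atom; Atom1 -> Atom + | Factor; Atom2 -> n | epsilon

Expr has alternatives sharing prefix 'Factor': factor to Expr → Factor Expr1 with Expr1 → n | Atom.
Atom has alternatives sharing prefix 'Factor n': factor to Atom → Factor n Atom1 with Atom1 → Atom + | Factor.
Atom has alternatives sharing prefix '+': factor to Atom → + Atom2 with Atom2 → n | ε.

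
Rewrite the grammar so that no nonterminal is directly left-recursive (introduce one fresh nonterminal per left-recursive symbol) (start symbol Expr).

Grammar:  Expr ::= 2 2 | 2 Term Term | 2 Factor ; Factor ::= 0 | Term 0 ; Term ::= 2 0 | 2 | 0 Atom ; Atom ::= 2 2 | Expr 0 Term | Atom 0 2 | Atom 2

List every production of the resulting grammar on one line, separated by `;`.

Left recursion appears on Atom.
For Atom: α = {0 2, 2}, β = {2 2, Expr 0 Term}. Rewrite as Atom → β Atom1 and Atom1 → α Atom1 | ε.

Expr ::= 2 2 | 2 Term Term | 2 Factor; Factor ::= 0 | Term 0; Term ::= 2 0 | 2 | 0 Atom; Atom ::= 2 2 Atom1 | Expr 0 Term Atom1; Atom1 ::= 0 2 Atom1 | 2 Atom1 | ε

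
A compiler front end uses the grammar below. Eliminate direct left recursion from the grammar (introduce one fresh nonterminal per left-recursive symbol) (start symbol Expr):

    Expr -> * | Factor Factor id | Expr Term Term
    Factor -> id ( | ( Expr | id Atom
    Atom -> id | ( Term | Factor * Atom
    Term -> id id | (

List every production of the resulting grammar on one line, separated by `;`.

Expr -> * Expr1 | Factor Factor id Expr1; Factor -> id ( | ( Expr | id Atom; Atom -> id | ( Term | Factor * Atom; Term -> id id | (; Expr1 -> Term Term Expr1 | ε

Left recursion appears on Expr.
For Expr: α = {Term Term}, β = {*, Factor Factor id}. Rewrite as Expr → β Expr1 and Expr1 → α Expr1 | ε.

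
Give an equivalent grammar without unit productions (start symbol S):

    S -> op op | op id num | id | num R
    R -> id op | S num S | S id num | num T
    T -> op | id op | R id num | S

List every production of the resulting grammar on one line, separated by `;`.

Unit pairs: T ⇒* {S}.
Replace each nonterminal's rules with the union of the non-unit rules of every nonterminal it unit-derives.

S -> op op | op id num | id | num R; R -> id op | S num S | S id num | num T; T -> op op | op id num | id | num R | op | id op | R id num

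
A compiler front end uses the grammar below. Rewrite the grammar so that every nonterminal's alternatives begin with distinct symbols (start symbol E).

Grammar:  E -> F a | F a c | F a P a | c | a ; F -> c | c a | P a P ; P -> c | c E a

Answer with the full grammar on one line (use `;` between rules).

E has alternatives sharing prefix 'F a': factor to E → F a E' with E' → ε | c | P a.
F has alternatives sharing prefix 'c': factor to F → c F' with F' → ε | a.
P has alternatives sharing prefix 'c': factor to P → c P' with P' → ε | E a.

E -> c | a | F a E'; F -> P a P | c F'; P -> c P'; E' -> ε | c | P a; F' -> ε | a; P' -> ε | E a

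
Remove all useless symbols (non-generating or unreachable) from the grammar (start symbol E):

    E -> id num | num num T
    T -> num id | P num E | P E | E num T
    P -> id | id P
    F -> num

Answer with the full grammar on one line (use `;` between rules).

Generating nonterminals: {E, F, P, T}.
Reachable from E after that: {E, P, T}.
Removed useless symbols: {F} and every production mentioning them.

E -> id num | num num T; T -> num id | P num E | P E | E num T; P -> id | id P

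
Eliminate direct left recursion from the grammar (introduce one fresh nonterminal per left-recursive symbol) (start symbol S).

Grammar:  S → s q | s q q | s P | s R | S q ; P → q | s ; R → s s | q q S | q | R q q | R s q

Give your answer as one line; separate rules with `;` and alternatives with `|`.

S, R are directly left-recursive.
For S: α = {q}, β = {s q, s q q, s P, s R}. Rewrite as S → β S' and S' → α S' | ε.
For R: α = {q q, s q}, β = {s s, q q S, q}. Rewrite as R → β R' and R' → α R' | ε.

S → s q S' | s q q S' | s P S' | s R S'; P → q | s; R → s s R' | q q S R' | q R'; S' → q S' | epsilon; R' → q q R' | s q R' | epsilon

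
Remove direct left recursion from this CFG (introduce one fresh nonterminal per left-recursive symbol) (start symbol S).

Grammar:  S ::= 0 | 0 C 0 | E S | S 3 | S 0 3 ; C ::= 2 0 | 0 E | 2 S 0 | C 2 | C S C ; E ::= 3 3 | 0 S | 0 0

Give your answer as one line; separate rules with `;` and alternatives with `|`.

Directly left-recursive nonterminals: S, C.
For S: α = {3, 0 3}, β = {0, 0 C 0, E S}. Rewrite as S → β S' and S' → α S' | ε.
For C: α = {2, S C}, β = {2 0, 0 E, 2 S 0}. Rewrite as C → β C' and C' → α C' | ε.

S ::= 0 S' | 0 C 0 S' | E S S'; C ::= 2 0 C' | 0 E C' | 2 S 0 C'; E ::= 3 3 | 0 S | 0 0; S' ::= 3 S' | 0 3 S' | ε; C' ::= 2 C' | S C C' | ε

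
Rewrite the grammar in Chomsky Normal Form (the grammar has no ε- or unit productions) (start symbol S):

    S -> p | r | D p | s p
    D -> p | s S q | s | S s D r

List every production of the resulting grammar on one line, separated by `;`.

S -> p | r | D X1 | X2 X1; D -> p | X2 Y1 | s | S Y2; X1 -> p; X2 -> s; X3 -> q; X4 -> r; Y1 -> S X3; Y2 -> X2 Y3; Y3 -> D X4

Introduce a nonterminal for each terminal appearing in a rule of length ≥ 2: X1 → p, X2 → s, X3 → q, X4 → r.
Binarize each right-hand side of length ≥ 3 by chaining fresh nonterminals (Y1, Y2, …): affected rules were D → X2 S X3; D → S X2 D X4.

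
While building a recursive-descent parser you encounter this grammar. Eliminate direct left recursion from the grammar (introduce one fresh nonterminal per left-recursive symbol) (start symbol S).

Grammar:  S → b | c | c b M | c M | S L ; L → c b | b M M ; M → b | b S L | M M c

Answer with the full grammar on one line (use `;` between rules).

Left recursion appears on S, M.
For S: α = {L}, β = {b, c, c b M, c M}. Rewrite as S → β S' and S' → α S' | ε.
For M: α = {M c}, β = {b, b S L}. Rewrite as M → β M' and M' → α M' | ε.

S → b S' | c S' | c b M S' | c M S'; L → c b | b M M; M → b M' | b S L M'; S' → L S' | epsilon; M' → M c M' | epsilon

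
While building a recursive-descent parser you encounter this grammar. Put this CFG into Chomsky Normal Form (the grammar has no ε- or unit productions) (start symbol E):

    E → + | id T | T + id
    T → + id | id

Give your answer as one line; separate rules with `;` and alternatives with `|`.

E → + | X1 T | T Y1; T → X2 X1 | id; X1 → id; X2 → +; Y1 → X2 X1

Introduce a nonterminal for each terminal appearing in a rule of length ≥ 2: X1 → id, X2 → +.
Binarize each right-hand side of length ≥ 3 by chaining fresh nonterminals (Y1, Y2, …): affected rules were E → T X2 X1.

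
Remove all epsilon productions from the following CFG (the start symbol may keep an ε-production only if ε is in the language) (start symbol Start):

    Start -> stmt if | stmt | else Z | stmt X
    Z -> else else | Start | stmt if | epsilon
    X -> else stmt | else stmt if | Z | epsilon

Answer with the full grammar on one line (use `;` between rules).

Nullable set = {X, Z}.
ε ∉ L(G), so no ε-production is kept.
Add the nullable-subset variants: Start → else Z gives else Z | else.

Start -> stmt if | stmt | else Z | else | stmt X; Z -> else else | Start | stmt if; X -> else stmt | else stmt if | Z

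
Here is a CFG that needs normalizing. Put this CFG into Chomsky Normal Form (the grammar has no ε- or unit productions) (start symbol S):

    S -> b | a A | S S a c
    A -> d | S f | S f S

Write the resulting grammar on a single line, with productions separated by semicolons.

Introduce a nonterminal for each terminal appearing in a rule of length ≥ 2: X1 → a, X2 → c, X3 → f.
Binarize each right-hand side of length ≥ 3 by chaining fresh nonterminals (Y1, Y2, …): affected rules were S → S S X1 X2; A → S X3 S.

S -> b | X1 A | S Y1; A -> d | S X3 | S Y3; X1 -> a; X2 -> c; X3 -> f; Y1 -> S Y2; Y2 -> X1 X2; Y3 -> X3 S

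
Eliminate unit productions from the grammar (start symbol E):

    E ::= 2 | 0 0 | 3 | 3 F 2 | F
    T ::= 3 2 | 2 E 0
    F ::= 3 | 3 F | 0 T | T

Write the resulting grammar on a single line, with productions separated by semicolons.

Unit pairs: E ⇒* {F, T}; F ⇒* {T}.
Replace each nonterminal's rules with the union of the non-unit rules of every nonterminal it unit-derives.

E ::= 2 | 0 0 | 3 | 3 F 2 | 3 F | 0 T | 3 2 | 2 E 0; T ::= 3 2 | 2 E 0; F ::= 3 | 3 F | 0 T | 3 2 | 2 E 0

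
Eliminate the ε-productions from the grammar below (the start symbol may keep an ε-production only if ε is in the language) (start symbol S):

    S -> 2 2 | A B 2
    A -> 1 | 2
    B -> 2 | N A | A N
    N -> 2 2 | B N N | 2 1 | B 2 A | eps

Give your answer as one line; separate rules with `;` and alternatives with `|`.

S -> 2 2 | A B 2; A -> 1 | 2; B -> 2 | N A | A | A N; N -> 2 2 | B N N | B N | B | 2 1 | B 2 A

Nullable nonterminals: {N}.
ε ∉ L(G), so no ε-production is kept.
Expand every rule over subsets of its nullable positions: B → N A gives N A | A. N → B N N gives B N N | B N | B.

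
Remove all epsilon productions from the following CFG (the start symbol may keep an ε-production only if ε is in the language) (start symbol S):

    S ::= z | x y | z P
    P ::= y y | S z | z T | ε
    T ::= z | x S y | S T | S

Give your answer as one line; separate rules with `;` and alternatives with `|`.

S ::= z | x y | z P; P ::= y y | S z | z T; T ::= z | x S y | S T | S

The nullable symbols are {P}.
ε ∉ L(G), so no ε-production is kept.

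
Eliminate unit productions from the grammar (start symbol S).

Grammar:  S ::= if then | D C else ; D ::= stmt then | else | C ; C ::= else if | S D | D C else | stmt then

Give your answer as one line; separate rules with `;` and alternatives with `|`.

Unit pairs: D ⇒* {C}.
For every A with A ⇒* B via unit rules, add B's non-unit alternatives to A; then delete every rule of the form X → Y.

S ::= if then | D C else; D ::= else if | S D | D C else | stmt then | else; C ::= else if | S D | D C else | stmt then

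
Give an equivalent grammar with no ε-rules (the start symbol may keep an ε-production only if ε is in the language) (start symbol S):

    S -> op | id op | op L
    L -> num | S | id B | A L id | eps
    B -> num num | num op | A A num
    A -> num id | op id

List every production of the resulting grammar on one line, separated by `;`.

Nullable set = {L}.
ε ∉ L(G), so no ε-production is kept.
Add the nullable-subset variants: L → A L id gives A L id | A id.

S -> op | id op | op L; L -> num | S | id B | A L id | A id; B -> num num | num op | A A num; A -> num id | op id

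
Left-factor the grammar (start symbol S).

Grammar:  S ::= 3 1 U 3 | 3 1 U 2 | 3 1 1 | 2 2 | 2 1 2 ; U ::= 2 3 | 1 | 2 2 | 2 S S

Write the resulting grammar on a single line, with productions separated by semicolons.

S ::= 3 1 S' | 2 S''; U ::= 1 | 2 U'; S' ::= 1 | U S'''; S'' ::= 2 | 1 2; U' ::= 3 | 2 | S S; S''' ::= 3 | 2

S has alternatives sharing prefix '3 1': factor to S → 3 1 S' with S' → U 3 | U 2 | 1.
S has alternatives sharing prefix '2': factor to S → 2 S'' with S'' → 2 | 1 2.
U has alternatives sharing prefix '2': factor to U → 2 U' with U' → 3 | 2 | S S.
S' has alternatives sharing prefix 'U': factor to S' → U S''' with S''' → 3 | 2.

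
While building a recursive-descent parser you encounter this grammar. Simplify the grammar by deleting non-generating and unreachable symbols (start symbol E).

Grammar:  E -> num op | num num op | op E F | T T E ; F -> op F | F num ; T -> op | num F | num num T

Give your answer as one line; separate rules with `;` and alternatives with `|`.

Generating nonterminals: {E, T}.
Reachable from E after that: {E, T}.
Removed useless symbols: {F} and every production mentioning them.

E -> num op | num num op | T T E; T -> op | num num T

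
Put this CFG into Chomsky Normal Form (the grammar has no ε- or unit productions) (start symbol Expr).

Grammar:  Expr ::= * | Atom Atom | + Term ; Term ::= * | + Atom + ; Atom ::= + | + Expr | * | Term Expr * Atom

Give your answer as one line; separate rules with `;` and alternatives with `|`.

Introduce a nonterminal for each terminal appearing in a rule of length ≥ 2: X1 → +, X2 → *.
Binarize each right-hand side of length ≥ 3 by chaining fresh nonterminals (Y1, Y2, …): affected rules were Term → X1 Atom X1; Atom → Term Expr X2 Atom.

Expr ::= * | Atom Atom | X1 Term; Term ::= * | X1 Y1; Atom ::= + | X1 Expr | * | Term Y2; X1 ::= +; X2 ::= *; Y1 ::= Atom X1; Y2 ::= Expr Y3; Y3 ::= X2 Atom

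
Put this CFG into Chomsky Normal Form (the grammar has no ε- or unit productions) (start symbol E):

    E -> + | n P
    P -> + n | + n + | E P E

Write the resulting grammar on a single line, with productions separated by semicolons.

Introduce a nonterminal for each terminal appearing in a rule of length ≥ 2: X1 → n, X2 → +.
Binarize each right-hand side of length ≥ 3 by chaining fresh nonterminals (Y1, Y2, …): affected rules were P → X2 X1 X2; P → E P E.

E -> + | X1 P; P -> X2 X1 | X2 Y1 | E Y2; X1 -> n; X2 -> +; Y1 -> X1 X2; Y2 -> P E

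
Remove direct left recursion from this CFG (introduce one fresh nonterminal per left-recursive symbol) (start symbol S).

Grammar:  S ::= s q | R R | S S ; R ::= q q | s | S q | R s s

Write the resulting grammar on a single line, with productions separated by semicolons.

Directly left-recursive nonterminals: S, R.
For S: α = {S}, β = {s q, R R}. Rewrite as S → β S' and S' → α S' | ε.
For R: α = {s s}, β = {q q, s, S q}. Rewrite as R → β R' and R' → α R' | ε.

S ::= s q S' | R R S'; R ::= q q R' | s R' | S q R'; S' ::= S S' | eps; R' ::= s s R' | eps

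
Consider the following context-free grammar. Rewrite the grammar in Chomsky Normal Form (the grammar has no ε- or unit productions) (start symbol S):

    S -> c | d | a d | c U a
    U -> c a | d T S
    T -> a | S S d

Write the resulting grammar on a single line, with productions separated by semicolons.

S -> c | d | X1 X2 | X3 Y1; U -> X3 X1 | X2 Y2; T -> a | S Y3; X1 -> a; X2 -> d; X3 -> c; Y1 -> U X1; Y2 -> T S; Y3 -> S X2

Introduce a nonterminal for each terminal appearing in a rule of length ≥ 2: X1 → a, X2 → d, X3 → c.
Binarize each right-hand side of length ≥ 3 by chaining fresh nonterminals (Y1, Y2, …): affected rules were S → X3 U X1; U → X2 T S; T → S S X2.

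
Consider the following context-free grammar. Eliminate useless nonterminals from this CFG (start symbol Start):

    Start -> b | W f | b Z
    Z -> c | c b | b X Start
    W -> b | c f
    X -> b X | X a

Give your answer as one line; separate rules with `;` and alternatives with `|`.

Start -> b | W f | b Z; Z -> c | c b; W -> b | c f

Generating nonterminals: {Start, W, Z}.
Reachable from Start after that: {Start, W, Z}.
Removed useless symbols: {X} and every production mentioning them.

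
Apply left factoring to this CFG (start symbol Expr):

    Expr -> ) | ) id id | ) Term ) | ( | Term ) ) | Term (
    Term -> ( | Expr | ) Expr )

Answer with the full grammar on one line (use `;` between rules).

Expr -> ( | ) Expr1 | Term Expr2; Term -> ( | Expr | ) Expr ); Expr1 -> ε | id id | Term ); Expr2 -> ) ) | (

Expr has alternatives sharing prefix ')': factor to Expr → ) Expr1 with Expr1 → ε | id id | Term ).
Expr has alternatives sharing prefix 'Term': factor to Expr → Term Expr2 with Expr2 → ) ) | (.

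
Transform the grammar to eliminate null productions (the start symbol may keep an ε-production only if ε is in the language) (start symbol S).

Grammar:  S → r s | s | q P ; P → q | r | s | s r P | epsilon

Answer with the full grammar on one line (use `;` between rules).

Nullable set = {P}.
ε ∉ L(G), so no ε-production is kept.
For each production, add variants omitting each subset of nullable occurrences: S → q P gives q P | q. P → s r P gives s r P | s r.

S → r s | s | q P | q; P → q | r | s | s r P | s r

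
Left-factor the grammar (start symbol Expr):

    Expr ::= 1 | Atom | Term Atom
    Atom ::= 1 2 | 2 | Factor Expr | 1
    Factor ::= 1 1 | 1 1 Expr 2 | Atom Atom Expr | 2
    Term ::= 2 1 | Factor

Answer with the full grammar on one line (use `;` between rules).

Atom has alternatives sharing prefix '1': factor to Atom → 1 Atom1 with Atom1 → 2 | ε.
Factor has alternatives sharing prefix '1 1': factor to Factor → 1 1 Factor1 with Factor1 → ε | Expr 2.

Expr ::= 1 | Atom | Term Atom; Atom ::= 2 | Factor Expr | 1 Atom1; Factor ::= Atom Atom Expr | 2 | 1 1 Factor1; Term ::= 2 1 | Factor; Atom1 ::= 2 | ε; Factor1 ::= ε | Expr 2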